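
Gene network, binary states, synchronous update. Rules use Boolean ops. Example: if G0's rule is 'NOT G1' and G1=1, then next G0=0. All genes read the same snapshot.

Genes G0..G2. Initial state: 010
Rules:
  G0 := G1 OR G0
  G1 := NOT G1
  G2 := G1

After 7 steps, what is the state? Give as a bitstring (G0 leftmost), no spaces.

Step 1: G0=G1|G0=1|0=1 G1=NOT G1=NOT 1=0 G2=G1=1 -> 101
Step 2: G0=G1|G0=0|1=1 G1=NOT G1=NOT 0=1 G2=G1=0 -> 110
Step 3: G0=G1|G0=1|1=1 G1=NOT G1=NOT 1=0 G2=G1=1 -> 101
Step 4: G0=G1|G0=0|1=1 G1=NOT G1=NOT 0=1 G2=G1=0 -> 110
Step 5: G0=G1|G0=1|1=1 G1=NOT G1=NOT 1=0 G2=G1=1 -> 101
Step 6: G0=G1|G0=0|1=1 G1=NOT G1=NOT 0=1 G2=G1=0 -> 110
Step 7: G0=G1|G0=1|1=1 G1=NOT G1=NOT 1=0 G2=G1=1 -> 101

101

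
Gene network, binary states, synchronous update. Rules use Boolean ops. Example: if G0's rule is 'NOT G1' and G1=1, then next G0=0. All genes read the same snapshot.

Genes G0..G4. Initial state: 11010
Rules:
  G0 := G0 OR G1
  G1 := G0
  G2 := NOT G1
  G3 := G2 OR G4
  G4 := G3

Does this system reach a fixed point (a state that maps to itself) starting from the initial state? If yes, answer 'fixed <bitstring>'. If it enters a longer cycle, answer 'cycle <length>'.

Answer: cycle 2

Derivation:
Step 0: 11010
Step 1: G0=G0|G1=1|1=1 G1=G0=1 G2=NOT G1=NOT 1=0 G3=G2|G4=0|0=0 G4=G3=1 -> 11001
Step 2: G0=G0|G1=1|1=1 G1=G0=1 G2=NOT G1=NOT 1=0 G3=G2|G4=0|1=1 G4=G3=0 -> 11010
Cycle of length 2 starting at step 0 -> no fixed point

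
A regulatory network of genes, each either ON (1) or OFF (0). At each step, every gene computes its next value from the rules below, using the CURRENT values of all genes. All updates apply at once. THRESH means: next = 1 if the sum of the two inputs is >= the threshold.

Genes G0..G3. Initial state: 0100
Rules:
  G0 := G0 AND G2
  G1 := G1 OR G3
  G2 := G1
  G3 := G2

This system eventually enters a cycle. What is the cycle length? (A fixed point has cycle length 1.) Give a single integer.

Answer: 1

Derivation:
Step 0: 0100
Step 1: G0=G0&G2=0&0=0 G1=G1|G3=1|0=1 G2=G1=1 G3=G2=0 -> 0110
Step 2: G0=G0&G2=0&1=0 G1=G1|G3=1|0=1 G2=G1=1 G3=G2=1 -> 0111
Step 3: G0=G0&G2=0&1=0 G1=G1|G3=1|1=1 G2=G1=1 G3=G2=1 -> 0111
State from step 3 equals state from step 2 -> cycle length 1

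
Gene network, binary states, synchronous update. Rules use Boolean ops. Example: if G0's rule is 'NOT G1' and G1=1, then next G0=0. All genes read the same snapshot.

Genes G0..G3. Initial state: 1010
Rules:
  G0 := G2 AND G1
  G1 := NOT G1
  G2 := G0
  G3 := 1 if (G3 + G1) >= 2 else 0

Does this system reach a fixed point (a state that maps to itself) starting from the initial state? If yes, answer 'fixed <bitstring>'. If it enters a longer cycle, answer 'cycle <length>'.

Answer: cycle 2

Derivation:
Step 0: 1010
Step 1: G0=G2&G1=1&0=0 G1=NOT G1=NOT 0=1 G2=G0=1 G3=(0+0>=2)=0 -> 0110
Step 2: G0=G2&G1=1&1=1 G1=NOT G1=NOT 1=0 G2=G0=0 G3=(0+1>=2)=0 -> 1000
Step 3: G0=G2&G1=0&0=0 G1=NOT G1=NOT 0=1 G2=G0=1 G3=(0+0>=2)=0 -> 0110
Cycle of length 2 starting at step 1 -> no fixed point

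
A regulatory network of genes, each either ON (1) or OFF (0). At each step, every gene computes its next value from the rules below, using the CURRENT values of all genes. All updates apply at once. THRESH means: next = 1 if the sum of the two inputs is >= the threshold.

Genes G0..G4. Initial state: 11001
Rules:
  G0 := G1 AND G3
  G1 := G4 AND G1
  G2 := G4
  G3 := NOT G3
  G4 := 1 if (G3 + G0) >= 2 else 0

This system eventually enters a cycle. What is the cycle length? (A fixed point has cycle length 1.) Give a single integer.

Step 0: 11001
Step 1: G0=G1&G3=1&0=0 G1=G4&G1=1&1=1 G2=G4=1 G3=NOT G3=NOT 0=1 G4=(0+1>=2)=0 -> 01110
Step 2: G0=G1&G3=1&1=1 G1=G4&G1=0&1=0 G2=G4=0 G3=NOT G3=NOT 1=0 G4=(1+0>=2)=0 -> 10000
Step 3: G0=G1&G3=0&0=0 G1=G4&G1=0&0=0 G2=G4=0 G3=NOT G3=NOT 0=1 G4=(0+1>=2)=0 -> 00010
Step 4: G0=G1&G3=0&1=0 G1=G4&G1=0&0=0 G2=G4=0 G3=NOT G3=NOT 1=0 G4=(1+0>=2)=0 -> 00000
Step 5: G0=G1&G3=0&0=0 G1=G4&G1=0&0=0 G2=G4=0 G3=NOT G3=NOT 0=1 G4=(0+0>=2)=0 -> 00010
State from step 5 equals state from step 3 -> cycle length 2

Answer: 2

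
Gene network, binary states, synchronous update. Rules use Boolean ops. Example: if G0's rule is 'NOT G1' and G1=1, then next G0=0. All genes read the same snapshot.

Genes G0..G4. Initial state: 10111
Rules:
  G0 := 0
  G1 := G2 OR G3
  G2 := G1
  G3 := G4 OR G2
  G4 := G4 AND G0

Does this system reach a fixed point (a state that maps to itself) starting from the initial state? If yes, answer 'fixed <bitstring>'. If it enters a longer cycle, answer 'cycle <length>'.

Step 0: 10111
Step 1: G0=0(const) G1=G2|G3=1|1=1 G2=G1=0 G3=G4|G2=1|1=1 G4=G4&G0=1&1=1 -> 01011
Step 2: G0=0(const) G1=G2|G3=0|1=1 G2=G1=1 G3=G4|G2=1|0=1 G4=G4&G0=1&0=0 -> 01110
Step 3: G0=0(const) G1=G2|G3=1|1=1 G2=G1=1 G3=G4|G2=0|1=1 G4=G4&G0=0&0=0 -> 01110
Fixed point reached at step 2: 01110

Answer: fixed 01110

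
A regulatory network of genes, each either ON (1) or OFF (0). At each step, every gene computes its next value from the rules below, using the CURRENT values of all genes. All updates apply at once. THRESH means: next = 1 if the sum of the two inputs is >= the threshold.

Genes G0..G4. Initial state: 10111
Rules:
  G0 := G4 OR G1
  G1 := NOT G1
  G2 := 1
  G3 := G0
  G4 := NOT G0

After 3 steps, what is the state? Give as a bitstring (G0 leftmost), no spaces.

Step 1: G0=G4|G1=1|0=1 G1=NOT G1=NOT 0=1 G2=1(const) G3=G0=1 G4=NOT G0=NOT 1=0 -> 11110
Step 2: G0=G4|G1=0|1=1 G1=NOT G1=NOT 1=0 G2=1(const) G3=G0=1 G4=NOT G0=NOT 1=0 -> 10110
Step 3: G0=G4|G1=0|0=0 G1=NOT G1=NOT 0=1 G2=1(const) G3=G0=1 G4=NOT G0=NOT 1=0 -> 01110

01110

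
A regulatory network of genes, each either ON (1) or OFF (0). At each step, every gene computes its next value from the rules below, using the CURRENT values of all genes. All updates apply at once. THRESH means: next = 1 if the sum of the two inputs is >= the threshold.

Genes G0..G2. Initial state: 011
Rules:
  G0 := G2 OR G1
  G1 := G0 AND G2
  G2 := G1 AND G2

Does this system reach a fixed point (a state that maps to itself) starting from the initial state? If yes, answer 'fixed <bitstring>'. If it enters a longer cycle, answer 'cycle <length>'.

Step 0: 011
Step 1: G0=G2|G1=1|1=1 G1=G0&G2=0&1=0 G2=G1&G2=1&1=1 -> 101
Step 2: G0=G2|G1=1|0=1 G1=G0&G2=1&1=1 G2=G1&G2=0&1=0 -> 110
Step 3: G0=G2|G1=0|1=1 G1=G0&G2=1&0=0 G2=G1&G2=1&0=0 -> 100
Step 4: G0=G2|G1=0|0=0 G1=G0&G2=1&0=0 G2=G1&G2=0&0=0 -> 000
Step 5: G0=G2|G1=0|0=0 G1=G0&G2=0&0=0 G2=G1&G2=0&0=0 -> 000
Fixed point reached at step 4: 000

Answer: fixed 000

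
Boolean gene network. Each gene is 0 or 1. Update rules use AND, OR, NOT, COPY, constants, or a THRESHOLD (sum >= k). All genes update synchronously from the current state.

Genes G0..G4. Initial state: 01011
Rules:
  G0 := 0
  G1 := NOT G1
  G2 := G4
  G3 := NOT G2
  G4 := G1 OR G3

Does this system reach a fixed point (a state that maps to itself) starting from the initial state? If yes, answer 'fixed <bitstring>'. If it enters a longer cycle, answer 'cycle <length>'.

Step 0: 01011
Step 1: G0=0(const) G1=NOT G1=NOT 1=0 G2=G4=1 G3=NOT G2=NOT 0=1 G4=G1|G3=1|1=1 -> 00111
Step 2: G0=0(const) G1=NOT G1=NOT 0=1 G2=G4=1 G3=NOT G2=NOT 1=0 G4=G1|G3=0|1=1 -> 01101
Step 3: G0=0(const) G1=NOT G1=NOT 1=0 G2=G4=1 G3=NOT G2=NOT 1=0 G4=G1|G3=1|0=1 -> 00101
Step 4: G0=0(const) G1=NOT G1=NOT 0=1 G2=G4=1 G3=NOT G2=NOT 1=0 G4=G1|G3=0|0=0 -> 01100
Step 5: G0=0(const) G1=NOT G1=NOT 1=0 G2=G4=0 G3=NOT G2=NOT 1=0 G4=G1|G3=1|0=1 -> 00001
Step 6: G0=0(const) G1=NOT G1=NOT 0=1 G2=G4=1 G3=NOT G2=NOT 0=1 G4=G1|G3=0|0=0 -> 01110
Step 7: G0=0(const) G1=NOT G1=NOT 1=0 G2=G4=0 G3=NOT G2=NOT 1=0 G4=G1|G3=1|1=1 -> 00001
Cycle of length 2 starting at step 5 -> no fixed point

Answer: cycle 2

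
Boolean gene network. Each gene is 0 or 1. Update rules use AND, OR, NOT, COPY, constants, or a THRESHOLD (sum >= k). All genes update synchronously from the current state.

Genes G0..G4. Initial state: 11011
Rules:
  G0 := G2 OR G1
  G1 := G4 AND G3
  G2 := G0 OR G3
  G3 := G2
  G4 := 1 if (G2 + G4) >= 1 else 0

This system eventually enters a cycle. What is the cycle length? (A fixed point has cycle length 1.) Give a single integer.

Step 0: 11011
Step 1: G0=G2|G1=0|1=1 G1=G4&G3=1&1=1 G2=G0|G3=1|1=1 G3=G2=0 G4=(0+1>=1)=1 -> 11101
Step 2: G0=G2|G1=1|1=1 G1=G4&G3=1&0=0 G2=G0|G3=1|0=1 G3=G2=1 G4=(1+1>=1)=1 -> 10111
Step 3: G0=G2|G1=1|0=1 G1=G4&G3=1&1=1 G2=G0|G3=1|1=1 G3=G2=1 G4=(1+1>=1)=1 -> 11111
Step 4: G0=G2|G1=1|1=1 G1=G4&G3=1&1=1 G2=G0|G3=1|1=1 G3=G2=1 G4=(1+1>=1)=1 -> 11111
State from step 4 equals state from step 3 -> cycle length 1

Answer: 1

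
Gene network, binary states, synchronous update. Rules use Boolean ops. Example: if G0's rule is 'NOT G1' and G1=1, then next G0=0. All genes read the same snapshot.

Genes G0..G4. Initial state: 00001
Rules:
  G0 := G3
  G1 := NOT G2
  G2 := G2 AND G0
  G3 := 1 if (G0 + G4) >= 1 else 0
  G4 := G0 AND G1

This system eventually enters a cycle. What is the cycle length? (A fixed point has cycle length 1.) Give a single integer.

Step 0: 00001
Step 1: G0=G3=0 G1=NOT G2=NOT 0=1 G2=G2&G0=0&0=0 G3=(0+1>=1)=1 G4=G0&G1=0&0=0 -> 01010
Step 2: G0=G3=1 G1=NOT G2=NOT 0=1 G2=G2&G0=0&0=0 G3=(0+0>=1)=0 G4=G0&G1=0&1=0 -> 11000
Step 3: G0=G3=0 G1=NOT G2=NOT 0=1 G2=G2&G0=0&1=0 G3=(1+0>=1)=1 G4=G0&G1=1&1=1 -> 01011
Step 4: G0=G3=1 G1=NOT G2=NOT 0=1 G2=G2&G0=0&0=0 G3=(0+1>=1)=1 G4=G0&G1=0&1=0 -> 11010
Step 5: G0=G3=1 G1=NOT G2=NOT 0=1 G2=G2&G0=0&1=0 G3=(1+0>=1)=1 G4=G0&G1=1&1=1 -> 11011
Step 6: G0=G3=1 G1=NOT G2=NOT 0=1 G2=G2&G0=0&1=0 G3=(1+1>=1)=1 G4=G0&G1=1&1=1 -> 11011
State from step 6 equals state from step 5 -> cycle length 1

Answer: 1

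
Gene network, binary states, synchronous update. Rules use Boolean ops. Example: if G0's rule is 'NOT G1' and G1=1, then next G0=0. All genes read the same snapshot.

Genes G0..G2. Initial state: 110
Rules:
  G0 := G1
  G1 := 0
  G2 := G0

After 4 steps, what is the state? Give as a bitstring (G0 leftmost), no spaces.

Step 1: G0=G1=1 G1=0(const) G2=G0=1 -> 101
Step 2: G0=G1=0 G1=0(const) G2=G0=1 -> 001
Step 3: G0=G1=0 G1=0(const) G2=G0=0 -> 000
Step 4: G0=G1=0 G1=0(const) G2=G0=0 -> 000

000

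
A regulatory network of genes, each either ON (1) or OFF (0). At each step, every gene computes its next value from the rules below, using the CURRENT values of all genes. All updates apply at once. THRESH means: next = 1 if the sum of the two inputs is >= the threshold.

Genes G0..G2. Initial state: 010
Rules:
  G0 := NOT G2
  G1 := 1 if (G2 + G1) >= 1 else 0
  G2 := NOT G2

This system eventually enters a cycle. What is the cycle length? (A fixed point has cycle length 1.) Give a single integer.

Answer: 2

Derivation:
Step 0: 010
Step 1: G0=NOT G2=NOT 0=1 G1=(0+1>=1)=1 G2=NOT G2=NOT 0=1 -> 111
Step 2: G0=NOT G2=NOT 1=0 G1=(1+1>=1)=1 G2=NOT G2=NOT 1=0 -> 010
State from step 2 equals state from step 0 -> cycle length 2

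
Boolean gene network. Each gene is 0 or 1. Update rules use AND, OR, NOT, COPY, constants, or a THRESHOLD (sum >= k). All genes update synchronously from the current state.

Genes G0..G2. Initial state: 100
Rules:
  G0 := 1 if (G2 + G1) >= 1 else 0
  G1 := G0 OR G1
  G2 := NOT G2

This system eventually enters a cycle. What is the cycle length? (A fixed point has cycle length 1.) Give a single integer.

Answer: 2

Derivation:
Step 0: 100
Step 1: G0=(0+0>=1)=0 G1=G0|G1=1|0=1 G2=NOT G2=NOT 0=1 -> 011
Step 2: G0=(1+1>=1)=1 G1=G0|G1=0|1=1 G2=NOT G2=NOT 1=0 -> 110
Step 3: G0=(0+1>=1)=1 G1=G0|G1=1|1=1 G2=NOT G2=NOT 0=1 -> 111
Step 4: G0=(1+1>=1)=1 G1=G0|G1=1|1=1 G2=NOT G2=NOT 1=0 -> 110
State from step 4 equals state from step 2 -> cycle length 2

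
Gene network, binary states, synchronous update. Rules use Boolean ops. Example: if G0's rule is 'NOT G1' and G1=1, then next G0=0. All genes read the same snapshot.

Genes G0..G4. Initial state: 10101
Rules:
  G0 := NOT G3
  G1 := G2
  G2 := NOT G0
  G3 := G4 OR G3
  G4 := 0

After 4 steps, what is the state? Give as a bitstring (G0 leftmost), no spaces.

Step 1: G0=NOT G3=NOT 0=1 G1=G2=1 G2=NOT G0=NOT 1=0 G3=G4|G3=1|0=1 G4=0(const) -> 11010
Step 2: G0=NOT G3=NOT 1=0 G1=G2=0 G2=NOT G0=NOT 1=0 G3=G4|G3=0|1=1 G4=0(const) -> 00010
Step 3: G0=NOT G3=NOT 1=0 G1=G2=0 G2=NOT G0=NOT 0=1 G3=G4|G3=0|1=1 G4=0(const) -> 00110
Step 4: G0=NOT G3=NOT 1=0 G1=G2=1 G2=NOT G0=NOT 0=1 G3=G4|G3=0|1=1 G4=0(const) -> 01110

01110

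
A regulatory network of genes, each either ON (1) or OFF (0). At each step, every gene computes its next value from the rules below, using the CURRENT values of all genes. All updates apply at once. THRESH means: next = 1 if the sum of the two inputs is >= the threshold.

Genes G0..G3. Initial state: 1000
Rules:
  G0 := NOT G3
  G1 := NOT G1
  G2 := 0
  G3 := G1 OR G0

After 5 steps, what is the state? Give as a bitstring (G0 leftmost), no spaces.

Step 1: G0=NOT G3=NOT 0=1 G1=NOT G1=NOT 0=1 G2=0(const) G3=G1|G0=0|1=1 -> 1101
Step 2: G0=NOT G3=NOT 1=0 G1=NOT G1=NOT 1=0 G2=0(const) G3=G1|G0=1|1=1 -> 0001
Step 3: G0=NOT G3=NOT 1=0 G1=NOT G1=NOT 0=1 G2=0(const) G3=G1|G0=0|0=0 -> 0100
Step 4: G0=NOT G3=NOT 0=1 G1=NOT G1=NOT 1=0 G2=0(const) G3=G1|G0=1|0=1 -> 1001
Step 5: G0=NOT G3=NOT 1=0 G1=NOT G1=NOT 0=1 G2=0(const) G3=G1|G0=0|1=1 -> 0101

0101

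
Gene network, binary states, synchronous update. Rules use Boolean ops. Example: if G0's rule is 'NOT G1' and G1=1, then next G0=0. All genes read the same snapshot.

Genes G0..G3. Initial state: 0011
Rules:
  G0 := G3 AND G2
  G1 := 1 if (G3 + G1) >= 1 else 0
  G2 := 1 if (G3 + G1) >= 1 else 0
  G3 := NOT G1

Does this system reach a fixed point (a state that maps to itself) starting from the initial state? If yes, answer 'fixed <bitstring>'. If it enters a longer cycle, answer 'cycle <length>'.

Step 0: 0011
Step 1: G0=G3&G2=1&1=1 G1=(1+0>=1)=1 G2=(1+0>=1)=1 G3=NOT G1=NOT 0=1 -> 1111
Step 2: G0=G3&G2=1&1=1 G1=(1+1>=1)=1 G2=(1+1>=1)=1 G3=NOT G1=NOT 1=0 -> 1110
Step 3: G0=G3&G2=0&1=0 G1=(0+1>=1)=1 G2=(0+1>=1)=1 G3=NOT G1=NOT 1=0 -> 0110
Step 4: G0=G3&G2=0&1=0 G1=(0+1>=1)=1 G2=(0+1>=1)=1 G3=NOT G1=NOT 1=0 -> 0110
Fixed point reached at step 3: 0110

Answer: fixed 0110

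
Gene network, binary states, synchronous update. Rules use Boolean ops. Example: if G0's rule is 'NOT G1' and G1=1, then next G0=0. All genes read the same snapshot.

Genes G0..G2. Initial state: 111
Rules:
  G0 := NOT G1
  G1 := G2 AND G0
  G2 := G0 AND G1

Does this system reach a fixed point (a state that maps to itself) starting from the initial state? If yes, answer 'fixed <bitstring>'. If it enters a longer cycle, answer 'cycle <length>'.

Step 0: 111
Step 1: G0=NOT G1=NOT 1=0 G1=G2&G0=1&1=1 G2=G0&G1=1&1=1 -> 011
Step 2: G0=NOT G1=NOT 1=0 G1=G2&G0=1&0=0 G2=G0&G1=0&1=0 -> 000
Step 3: G0=NOT G1=NOT 0=1 G1=G2&G0=0&0=0 G2=G0&G1=0&0=0 -> 100
Step 4: G0=NOT G1=NOT 0=1 G1=G2&G0=0&1=0 G2=G0&G1=1&0=0 -> 100
Fixed point reached at step 3: 100

Answer: fixed 100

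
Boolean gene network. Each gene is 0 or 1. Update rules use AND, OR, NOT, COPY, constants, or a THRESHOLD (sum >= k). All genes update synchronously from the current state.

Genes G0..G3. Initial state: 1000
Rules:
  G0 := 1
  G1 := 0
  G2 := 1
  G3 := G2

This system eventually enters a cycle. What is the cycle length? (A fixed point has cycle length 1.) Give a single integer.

Answer: 1

Derivation:
Step 0: 1000
Step 1: G0=1(const) G1=0(const) G2=1(const) G3=G2=0 -> 1010
Step 2: G0=1(const) G1=0(const) G2=1(const) G3=G2=1 -> 1011
Step 3: G0=1(const) G1=0(const) G2=1(const) G3=G2=1 -> 1011
State from step 3 equals state from step 2 -> cycle length 1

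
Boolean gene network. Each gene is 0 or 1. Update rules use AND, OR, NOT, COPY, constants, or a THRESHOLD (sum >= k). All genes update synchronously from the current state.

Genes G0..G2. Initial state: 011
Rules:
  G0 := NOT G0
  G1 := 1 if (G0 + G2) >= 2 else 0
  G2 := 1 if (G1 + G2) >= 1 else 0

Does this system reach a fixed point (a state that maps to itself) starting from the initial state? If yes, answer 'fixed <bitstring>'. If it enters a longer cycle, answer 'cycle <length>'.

Step 0: 011
Step 1: G0=NOT G0=NOT 0=1 G1=(0+1>=2)=0 G2=(1+1>=1)=1 -> 101
Step 2: G0=NOT G0=NOT 1=0 G1=(1+1>=2)=1 G2=(0+1>=1)=1 -> 011
Cycle of length 2 starting at step 0 -> no fixed point

Answer: cycle 2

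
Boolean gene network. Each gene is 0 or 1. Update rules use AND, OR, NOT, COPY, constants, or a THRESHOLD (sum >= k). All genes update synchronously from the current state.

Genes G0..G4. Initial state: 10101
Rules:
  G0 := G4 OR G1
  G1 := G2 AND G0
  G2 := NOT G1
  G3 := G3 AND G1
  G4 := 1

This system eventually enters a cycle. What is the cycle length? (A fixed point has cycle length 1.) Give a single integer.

Step 0: 10101
Step 1: G0=G4|G1=1|0=1 G1=G2&G0=1&1=1 G2=NOT G1=NOT 0=1 G3=G3&G1=0&0=0 G4=1(const) -> 11101
Step 2: G0=G4|G1=1|1=1 G1=G2&G0=1&1=1 G2=NOT G1=NOT 1=0 G3=G3&G1=0&1=0 G4=1(const) -> 11001
Step 3: G0=G4|G1=1|1=1 G1=G2&G0=0&1=0 G2=NOT G1=NOT 1=0 G3=G3&G1=0&1=0 G4=1(const) -> 10001
Step 4: G0=G4|G1=1|0=1 G1=G2&G0=0&1=0 G2=NOT G1=NOT 0=1 G3=G3&G1=0&0=0 G4=1(const) -> 10101
State from step 4 equals state from step 0 -> cycle length 4

Answer: 4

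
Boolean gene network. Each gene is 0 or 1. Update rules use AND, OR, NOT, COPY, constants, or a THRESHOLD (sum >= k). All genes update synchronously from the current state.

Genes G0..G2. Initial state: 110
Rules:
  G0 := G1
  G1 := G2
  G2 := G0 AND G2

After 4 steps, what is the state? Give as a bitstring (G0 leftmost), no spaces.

Step 1: G0=G1=1 G1=G2=0 G2=G0&G2=1&0=0 -> 100
Step 2: G0=G1=0 G1=G2=0 G2=G0&G2=1&0=0 -> 000
Step 3: G0=G1=0 G1=G2=0 G2=G0&G2=0&0=0 -> 000
Step 4: G0=G1=0 G1=G2=0 G2=G0&G2=0&0=0 -> 000

000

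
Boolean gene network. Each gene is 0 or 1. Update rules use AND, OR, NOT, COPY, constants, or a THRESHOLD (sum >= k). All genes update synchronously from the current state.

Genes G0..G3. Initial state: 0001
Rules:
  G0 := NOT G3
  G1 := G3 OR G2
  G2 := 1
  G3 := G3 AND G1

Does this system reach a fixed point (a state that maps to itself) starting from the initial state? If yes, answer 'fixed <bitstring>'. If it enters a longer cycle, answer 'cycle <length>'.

Answer: fixed 1110

Derivation:
Step 0: 0001
Step 1: G0=NOT G3=NOT 1=0 G1=G3|G2=1|0=1 G2=1(const) G3=G3&G1=1&0=0 -> 0110
Step 2: G0=NOT G3=NOT 0=1 G1=G3|G2=0|1=1 G2=1(const) G3=G3&G1=0&1=0 -> 1110
Step 3: G0=NOT G3=NOT 0=1 G1=G3|G2=0|1=1 G2=1(const) G3=G3&G1=0&1=0 -> 1110
Fixed point reached at step 2: 1110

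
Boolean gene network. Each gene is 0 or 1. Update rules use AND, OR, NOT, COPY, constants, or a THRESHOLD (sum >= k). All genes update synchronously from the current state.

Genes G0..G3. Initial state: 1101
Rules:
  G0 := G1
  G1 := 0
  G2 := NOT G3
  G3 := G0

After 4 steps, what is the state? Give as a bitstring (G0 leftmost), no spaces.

Step 1: G0=G1=1 G1=0(const) G2=NOT G3=NOT 1=0 G3=G0=1 -> 1001
Step 2: G0=G1=0 G1=0(const) G2=NOT G3=NOT 1=0 G3=G0=1 -> 0001
Step 3: G0=G1=0 G1=0(const) G2=NOT G3=NOT 1=0 G3=G0=0 -> 0000
Step 4: G0=G1=0 G1=0(const) G2=NOT G3=NOT 0=1 G3=G0=0 -> 0010

0010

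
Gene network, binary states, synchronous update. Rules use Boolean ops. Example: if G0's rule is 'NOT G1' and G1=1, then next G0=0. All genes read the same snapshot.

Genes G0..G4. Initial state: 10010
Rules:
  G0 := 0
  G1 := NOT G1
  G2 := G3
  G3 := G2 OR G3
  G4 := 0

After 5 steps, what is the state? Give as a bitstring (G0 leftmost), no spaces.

Step 1: G0=0(const) G1=NOT G1=NOT 0=1 G2=G3=1 G3=G2|G3=0|1=1 G4=0(const) -> 01110
Step 2: G0=0(const) G1=NOT G1=NOT 1=0 G2=G3=1 G3=G2|G3=1|1=1 G4=0(const) -> 00110
Step 3: G0=0(const) G1=NOT G1=NOT 0=1 G2=G3=1 G3=G2|G3=1|1=1 G4=0(const) -> 01110
Step 4: G0=0(const) G1=NOT G1=NOT 1=0 G2=G3=1 G3=G2|G3=1|1=1 G4=0(const) -> 00110
Step 5: G0=0(const) G1=NOT G1=NOT 0=1 G2=G3=1 G3=G2|G3=1|1=1 G4=0(const) -> 01110

01110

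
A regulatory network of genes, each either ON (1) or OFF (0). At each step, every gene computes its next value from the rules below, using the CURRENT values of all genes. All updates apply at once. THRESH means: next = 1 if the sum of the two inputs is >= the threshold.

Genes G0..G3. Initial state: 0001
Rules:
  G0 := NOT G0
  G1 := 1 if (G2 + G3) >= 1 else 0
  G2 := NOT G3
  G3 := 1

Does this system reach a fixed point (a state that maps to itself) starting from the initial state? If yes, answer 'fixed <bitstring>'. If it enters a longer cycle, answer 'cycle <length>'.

Answer: cycle 2

Derivation:
Step 0: 0001
Step 1: G0=NOT G0=NOT 0=1 G1=(0+1>=1)=1 G2=NOT G3=NOT 1=0 G3=1(const) -> 1101
Step 2: G0=NOT G0=NOT 1=0 G1=(0+1>=1)=1 G2=NOT G3=NOT 1=0 G3=1(const) -> 0101
Step 3: G0=NOT G0=NOT 0=1 G1=(0+1>=1)=1 G2=NOT G3=NOT 1=0 G3=1(const) -> 1101
Cycle of length 2 starting at step 1 -> no fixed point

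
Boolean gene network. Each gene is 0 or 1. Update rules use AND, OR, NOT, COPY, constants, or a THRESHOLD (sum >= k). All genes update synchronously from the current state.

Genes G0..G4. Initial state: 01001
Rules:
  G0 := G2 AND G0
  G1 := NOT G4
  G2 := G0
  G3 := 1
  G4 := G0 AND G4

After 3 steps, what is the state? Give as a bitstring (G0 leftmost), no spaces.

Step 1: G0=G2&G0=0&0=0 G1=NOT G4=NOT 1=0 G2=G0=0 G3=1(const) G4=G0&G4=0&1=0 -> 00010
Step 2: G0=G2&G0=0&0=0 G1=NOT G4=NOT 0=1 G2=G0=0 G3=1(const) G4=G0&G4=0&0=0 -> 01010
Step 3: G0=G2&G0=0&0=0 G1=NOT G4=NOT 0=1 G2=G0=0 G3=1(const) G4=G0&G4=0&0=0 -> 01010

01010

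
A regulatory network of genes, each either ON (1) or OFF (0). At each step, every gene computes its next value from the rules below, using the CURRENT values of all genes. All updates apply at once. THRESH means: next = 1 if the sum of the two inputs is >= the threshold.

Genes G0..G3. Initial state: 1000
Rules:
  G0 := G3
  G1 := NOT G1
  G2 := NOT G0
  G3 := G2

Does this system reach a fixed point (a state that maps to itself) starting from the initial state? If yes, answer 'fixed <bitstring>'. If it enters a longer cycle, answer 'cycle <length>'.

Answer: cycle 6

Derivation:
Step 0: 1000
Step 1: G0=G3=0 G1=NOT G1=NOT 0=1 G2=NOT G0=NOT 1=0 G3=G2=0 -> 0100
Step 2: G0=G3=0 G1=NOT G1=NOT 1=0 G2=NOT G0=NOT 0=1 G3=G2=0 -> 0010
Step 3: G0=G3=0 G1=NOT G1=NOT 0=1 G2=NOT G0=NOT 0=1 G3=G2=1 -> 0111
Step 4: G0=G3=1 G1=NOT G1=NOT 1=0 G2=NOT G0=NOT 0=1 G3=G2=1 -> 1011
Step 5: G0=G3=1 G1=NOT G1=NOT 0=1 G2=NOT G0=NOT 1=0 G3=G2=1 -> 1101
Step 6: G0=G3=1 G1=NOT G1=NOT 1=0 G2=NOT G0=NOT 1=0 G3=G2=0 -> 1000
Cycle of length 6 starting at step 0 -> no fixed point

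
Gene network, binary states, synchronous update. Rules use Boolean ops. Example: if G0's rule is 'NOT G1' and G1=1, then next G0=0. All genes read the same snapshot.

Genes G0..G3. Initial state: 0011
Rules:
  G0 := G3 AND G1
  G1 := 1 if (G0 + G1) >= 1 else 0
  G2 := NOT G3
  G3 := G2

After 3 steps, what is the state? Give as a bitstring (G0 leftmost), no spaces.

Step 1: G0=G3&G1=1&0=0 G1=(0+0>=1)=0 G2=NOT G3=NOT 1=0 G3=G2=1 -> 0001
Step 2: G0=G3&G1=1&0=0 G1=(0+0>=1)=0 G2=NOT G3=NOT 1=0 G3=G2=0 -> 0000
Step 3: G0=G3&G1=0&0=0 G1=(0+0>=1)=0 G2=NOT G3=NOT 0=1 G3=G2=0 -> 0010

0010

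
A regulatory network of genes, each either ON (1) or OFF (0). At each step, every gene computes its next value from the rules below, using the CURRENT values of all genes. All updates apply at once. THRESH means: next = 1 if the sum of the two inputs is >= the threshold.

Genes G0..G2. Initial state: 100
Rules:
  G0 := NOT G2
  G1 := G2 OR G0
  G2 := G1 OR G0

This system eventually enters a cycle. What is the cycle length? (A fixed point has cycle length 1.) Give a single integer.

Step 0: 100
Step 1: G0=NOT G2=NOT 0=1 G1=G2|G0=0|1=1 G2=G1|G0=0|1=1 -> 111
Step 2: G0=NOT G2=NOT 1=0 G1=G2|G0=1|1=1 G2=G1|G0=1|1=1 -> 011
Step 3: G0=NOT G2=NOT 1=0 G1=G2|G0=1|0=1 G2=G1|G0=1|0=1 -> 011
State from step 3 equals state from step 2 -> cycle length 1

Answer: 1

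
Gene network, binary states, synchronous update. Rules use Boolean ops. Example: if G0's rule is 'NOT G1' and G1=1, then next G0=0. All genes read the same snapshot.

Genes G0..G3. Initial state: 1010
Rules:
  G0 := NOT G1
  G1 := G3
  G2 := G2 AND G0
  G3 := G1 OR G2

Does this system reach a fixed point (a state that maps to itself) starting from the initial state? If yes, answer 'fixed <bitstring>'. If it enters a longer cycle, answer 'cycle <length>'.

Step 0: 1010
Step 1: G0=NOT G1=NOT 0=1 G1=G3=0 G2=G2&G0=1&1=1 G3=G1|G2=0|1=1 -> 1011
Step 2: G0=NOT G1=NOT 0=1 G1=G3=1 G2=G2&G0=1&1=1 G3=G1|G2=0|1=1 -> 1111
Step 3: G0=NOT G1=NOT 1=0 G1=G3=1 G2=G2&G0=1&1=1 G3=G1|G2=1|1=1 -> 0111
Step 4: G0=NOT G1=NOT 1=0 G1=G3=1 G2=G2&G0=1&0=0 G3=G1|G2=1|1=1 -> 0101
Step 5: G0=NOT G1=NOT 1=0 G1=G3=1 G2=G2&G0=0&0=0 G3=G1|G2=1|0=1 -> 0101
Fixed point reached at step 4: 0101

Answer: fixed 0101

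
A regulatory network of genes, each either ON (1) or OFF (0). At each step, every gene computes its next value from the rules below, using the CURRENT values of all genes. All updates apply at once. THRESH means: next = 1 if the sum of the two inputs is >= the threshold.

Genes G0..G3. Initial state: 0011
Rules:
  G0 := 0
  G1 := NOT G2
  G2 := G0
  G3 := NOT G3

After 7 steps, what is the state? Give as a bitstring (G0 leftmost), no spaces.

Step 1: G0=0(const) G1=NOT G2=NOT 1=0 G2=G0=0 G3=NOT G3=NOT 1=0 -> 0000
Step 2: G0=0(const) G1=NOT G2=NOT 0=1 G2=G0=0 G3=NOT G3=NOT 0=1 -> 0101
Step 3: G0=0(const) G1=NOT G2=NOT 0=1 G2=G0=0 G3=NOT G3=NOT 1=0 -> 0100
Step 4: G0=0(const) G1=NOT G2=NOT 0=1 G2=G0=0 G3=NOT G3=NOT 0=1 -> 0101
Step 5: G0=0(const) G1=NOT G2=NOT 0=1 G2=G0=0 G3=NOT G3=NOT 1=0 -> 0100
Step 6: G0=0(const) G1=NOT G2=NOT 0=1 G2=G0=0 G3=NOT G3=NOT 0=1 -> 0101
Step 7: G0=0(const) G1=NOT G2=NOT 0=1 G2=G0=0 G3=NOT G3=NOT 1=0 -> 0100

0100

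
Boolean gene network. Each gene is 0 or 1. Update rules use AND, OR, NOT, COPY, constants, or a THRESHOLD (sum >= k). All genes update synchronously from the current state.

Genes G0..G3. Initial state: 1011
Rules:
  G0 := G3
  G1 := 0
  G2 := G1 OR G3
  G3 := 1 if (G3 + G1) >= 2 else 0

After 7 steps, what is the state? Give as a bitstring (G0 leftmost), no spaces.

Step 1: G0=G3=1 G1=0(const) G2=G1|G3=0|1=1 G3=(1+0>=2)=0 -> 1010
Step 2: G0=G3=0 G1=0(const) G2=G1|G3=0|0=0 G3=(0+0>=2)=0 -> 0000
Step 3: G0=G3=0 G1=0(const) G2=G1|G3=0|0=0 G3=(0+0>=2)=0 -> 0000
Step 4: G0=G3=0 G1=0(const) G2=G1|G3=0|0=0 G3=(0+0>=2)=0 -> 0000
Step 5: G0=G3=0 G1=0(const) G2=G1|G3=0|0=0 G3=(0+0>=2)=0 -> 0000
Step 6: G0=G3=0 G1=0(const) G2=G1|G3=0|0=0 G3=(0+0>=2)=0 -> 0000
Step 7: G0=G3=0 G1=0(const) G2=G1|G3=0|0=0 G3=(0+0>=2)=0 -> 0000

0000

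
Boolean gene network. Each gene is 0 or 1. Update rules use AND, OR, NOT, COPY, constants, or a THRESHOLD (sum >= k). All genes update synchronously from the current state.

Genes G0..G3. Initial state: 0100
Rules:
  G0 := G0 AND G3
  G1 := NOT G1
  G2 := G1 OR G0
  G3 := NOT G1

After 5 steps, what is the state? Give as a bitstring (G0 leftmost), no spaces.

Step 1: G0=G0&G3=0&0=0 G1=NOT G1=NOT 1=0 G2=G1|G0=1|0=1 G3=NOT G1=NOT 1=0 -> 0010
Step 2: G0=G0&G3=0&0=0 G1=NOT G1=NOT 0=1 G2=G1|G0=0|0=0 G3=NOT G1=NOT 0=1 -> 0101
Step 3: G0=G0&G3=0&1=0 G1=NOT G1=NOT 1=0 G2=G1|G0=1|0=1 G3=NOT G1=NOT 1=0 -> 0010
Step 4: G0=G0&G3=0&0=0 G1=NOT G1=NOT 0=1 G2=G1|G0=0|0=0 G3=NOT G1=NOT 0=1 -> 0101
Step 5: G0=G0&G3=0&1=0 G1=NOT G1=NOT 1=0 G2=G1|G0=1|0=1 G3=NOT G1=NOT 1=0 -> 0010

0010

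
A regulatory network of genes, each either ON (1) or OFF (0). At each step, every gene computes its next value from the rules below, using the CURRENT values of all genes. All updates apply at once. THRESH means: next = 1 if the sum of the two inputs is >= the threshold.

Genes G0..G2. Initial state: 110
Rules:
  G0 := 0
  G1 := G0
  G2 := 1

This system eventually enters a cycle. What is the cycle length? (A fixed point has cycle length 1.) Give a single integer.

Answer: 1

Derivation:
Step 0: 110
Step 1: G0=0(const) G1=G0=1 G2=1(const) -> 011
Step 2: G0=0(const) G1=G0=0 G2=1(const) -> 001
Step 3: G0=0(const) G1=G0=0 G2=1(const) -> 001
State from step 3 equals state from step 2 -> cycle length 1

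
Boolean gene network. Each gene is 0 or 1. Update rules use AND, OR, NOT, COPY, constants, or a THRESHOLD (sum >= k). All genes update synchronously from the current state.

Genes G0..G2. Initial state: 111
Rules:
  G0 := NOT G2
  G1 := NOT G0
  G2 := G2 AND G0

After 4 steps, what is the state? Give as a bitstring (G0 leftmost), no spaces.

Step 1: G0=NOT G2=NOT 1=0 G1=NOT G0=NOT 1=0 G2=G2&G0=1&1=1 -> 001
Step 2: G0=NOT G2=NOT 1=0 G1=NOT G0=NOT 0=1 G2=G2&G0=1&0=0 -> 010
Step 3: G0=NOT G2=NOT 0=1 G1=NOT G0=NOT 0=1 G2=G2&G0=0&0=0 -> 110
Step 4: G0=NOT G2=NOT 0=1 G1=NOT G0=NOT 1=0 G2=G2&G0=0&1=0 -> 100

100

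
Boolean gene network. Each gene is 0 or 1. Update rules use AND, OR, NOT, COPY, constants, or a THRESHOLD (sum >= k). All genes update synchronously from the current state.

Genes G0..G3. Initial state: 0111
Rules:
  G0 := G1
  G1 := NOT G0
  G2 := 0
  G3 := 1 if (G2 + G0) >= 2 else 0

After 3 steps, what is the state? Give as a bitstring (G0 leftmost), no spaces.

Step 1: G0=G1=1 G1=NOT G0=NOT 0=1 G2=0(const) G3=(1+0>=2)=0 -> 1100
Step 2: G0=G1=1 G1=NOT G0=NOT 1=0 G2=0(const) G3=(0+1>=2)=0 -> 1000
Step 3: G0=G1=0 G1=NOT G0=NOT 1=0 G2=0(const) G3=(0+1>=2)=0 -> 0000

0000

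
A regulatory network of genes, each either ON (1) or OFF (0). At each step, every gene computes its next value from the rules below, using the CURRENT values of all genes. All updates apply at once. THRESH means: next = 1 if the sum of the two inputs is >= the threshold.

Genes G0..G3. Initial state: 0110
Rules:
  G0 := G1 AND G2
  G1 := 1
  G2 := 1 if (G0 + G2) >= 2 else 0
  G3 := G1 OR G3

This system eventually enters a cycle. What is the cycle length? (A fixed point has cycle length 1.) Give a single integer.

Step 0: 0110
Step 1: G0=G1&G2=1&1=1 G1=1(const) G2=(0+1>=2)=0 G3=G1|G3=1|0=1 -> 1101
Step 2: G0=G1&G2=1&0=0 G1=1(const) G2=(1+0>=2)=0 G3=G1|G3=1|1=1 -> 0101
Step 3: G0=G1&G2=1&0=0 G1=1(const) G2=(0+0>=2)=0 G3=G1|G3=1|1=1 -> 0101
State from step 3 equals state from step 2 -> cycle length 1

Answer: 1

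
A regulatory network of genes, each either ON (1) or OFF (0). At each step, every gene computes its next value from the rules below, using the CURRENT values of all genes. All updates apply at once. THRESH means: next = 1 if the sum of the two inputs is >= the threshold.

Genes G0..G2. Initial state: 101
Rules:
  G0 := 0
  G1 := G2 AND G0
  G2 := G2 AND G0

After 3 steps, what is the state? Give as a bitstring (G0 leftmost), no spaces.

Step 1: G0=0(const) G1=G2&G0=1&1=1 G2=G2&G0=1&1=1 -> 011
Step 2: G0=0(const) G1=G2&G0=1&0=0 G2=G2&G0=1&0=0 -> 000
Step 3: G0=0(const) G1=G2&G0=0&0=0 G2=G2&G0=0&0=0 -> 000

000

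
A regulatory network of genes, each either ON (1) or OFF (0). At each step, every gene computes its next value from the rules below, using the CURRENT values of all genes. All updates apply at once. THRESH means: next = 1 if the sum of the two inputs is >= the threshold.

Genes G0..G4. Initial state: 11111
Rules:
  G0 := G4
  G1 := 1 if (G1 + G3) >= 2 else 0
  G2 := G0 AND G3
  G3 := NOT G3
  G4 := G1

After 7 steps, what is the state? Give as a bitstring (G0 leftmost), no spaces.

Step 1: G0=G4=1 G1=(1+1>=2)=1 G2=G0&G3=1&1=1 G3=NOT G3=NOT 1=0 G4=G1=1 -> 11101
Step 2: G0=G4=1 G1=(1+0>=2)=0 G2=G0&G3=1&0=0 G3=NOT G3=NOT 0=1 G4=G1=1 -> 10011
Step 3: G0=G4=1 G1=(0+1>=2)=0 G2=G0&G3=1&1=1 G3=NOT G3=NOT 1=0 G4=G1=0 -> 10100
Step 4: G0=G4=0 G1=(0+0>=2)=0 G2=G0&G3=1&0=0 G3=NOT G3=NOT 0=1 G4=G1=0 -> 00010
Step 5: G0=G4=0 G1=(0+1>=2)=0 G2=G0&G3=0&1=0 G3=NOT G3=NOT 1=0 G4=G1=0 -> 00000
Step 6: G0=G4=0 G1=(0+0>=2)=0 G2=G0&G3=0&0=0 G3=NOT G3=NOT 0=1 G4=G1=0 -> 00010
Step 7: G0=G4=0 G1=(0+1>=2)=0 G2=G0&G3=0&1=0 G3=NOT G3=NOT 1=0 G4=G1=0 -> 00000

00000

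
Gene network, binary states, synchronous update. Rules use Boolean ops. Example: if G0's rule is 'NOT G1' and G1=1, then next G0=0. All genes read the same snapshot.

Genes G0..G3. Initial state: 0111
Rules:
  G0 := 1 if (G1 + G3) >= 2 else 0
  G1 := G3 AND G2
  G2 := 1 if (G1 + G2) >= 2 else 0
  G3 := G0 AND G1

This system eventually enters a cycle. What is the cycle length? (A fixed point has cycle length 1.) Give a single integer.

Step 0: 0111
Step 1: G0=(1+1>=2)=1 G1=G3&G2=1&1=1 G2=(1+1>=2)=1 G3=G0&G1=0&1=0 -> 1110
Step 2: G0=(1+0>=2)=0 G1=G3&G2=0&1=0 G2=(1+1>=2)=1 G3=G0&G1=1&1=1 -> 0011
Step 3: G0=(0+1>=2)=0 G1=G3&G2=1&1=1 G2=(0+1>=2)=0 G3=G0&G1=0&0=0 -> 0100
Step 4: G0=(1+0>=2)=0 G1=G3&G2=0&0=0 G2=(1+0>=2)=0 G3=G0&G1=0&1=0 -> 0000
Step 5: G0=(0+0>=2)=0 G1=G3&G2=0&0=0 G2=(0+0>=2)=0 G3=G0&G1=0&0=0 -> 0000
State from step 5 equals state from step 4 -> cycle length 1

Answer: 1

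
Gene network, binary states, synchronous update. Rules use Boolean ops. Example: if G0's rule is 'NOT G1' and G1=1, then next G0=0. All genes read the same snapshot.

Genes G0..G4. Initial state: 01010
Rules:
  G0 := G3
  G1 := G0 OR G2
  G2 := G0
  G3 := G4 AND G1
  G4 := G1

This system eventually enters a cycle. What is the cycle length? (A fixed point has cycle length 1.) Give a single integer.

Step 0: 01010
Step 1: G0=G3=1 G1=G0|G2=0|0=0 G2=G0=0 G3=G4&G1=0&1=0 G4=G1=1 -> 10001
Step 2: G0=G3=0 G1=G0|G2=1|0=1 G2=G0=1 G3=G4&G1=1&0=0 G4=G1=0 -> 01100
Step 3: G0=G3=0 G1=G0|G2=0|1=1 G2=G0=0 G3=G4&G1=0&1=0 G4=G1=1 -> 01001
Step 4: G0=G3=0 G1=G0|G2=0|0=0 G2=G0=0 G3=G4&G1=1&1=1 G4=G1=1 -> 00011
Step 5: G0=G3=1 G1=G0|G2=0|0=0 G2=G0=0 G3=G4&G1=1&0=0 G4=G1=0 -> 10000
Step 6: G0=G3=0 G1=G0|G2=1|0=1 G2=G0=1 G3=G4&G1=0&0=0 G4=G1=0 -> 01100
State from step 6 equals state from step 2 -> cycle length 4

Answer: 4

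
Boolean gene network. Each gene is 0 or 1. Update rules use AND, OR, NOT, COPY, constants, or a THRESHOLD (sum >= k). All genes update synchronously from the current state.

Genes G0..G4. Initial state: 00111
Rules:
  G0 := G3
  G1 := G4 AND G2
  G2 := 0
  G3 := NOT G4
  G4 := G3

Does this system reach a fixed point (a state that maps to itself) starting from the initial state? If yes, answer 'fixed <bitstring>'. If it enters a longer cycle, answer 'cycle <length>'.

Step 0: 00111
Step 1: G0=G3=1 G1=G4&G2=1&1=1 G2=0(const) G3=NOT G4=NOT 1=0 G4=G3=1 -> 11001
Step 2: G0=G3=0 G1=G4&G2=1&0=0 G2=0(const) G3=NOT G4=NOT 1=0 G4=G3=0 -> 00000
Step 3: G0=G3=0 G1=G4&G2=0&0=0 G2=0(const) G3=NOT G4=NOT 0=1 G4=G3=0 -> 00010
Step 4: G0=G3=1 G1=G4&G2=0&0=0 G2=0(const) G3=NOT G4=NOT 0=1 G4=G3=1 -> 10011
Step 5: G0=G3=1 G1=G4&G2=1&0=0 G2=0(const) G3=NOT G4=NOT 1=0 G4=G3=1 -> 10001
Step 6: G0=G3=0 G1=G4&G2=1&0=0 G2=0(const) G3=NOT G4=NOT 1=0 G4=G3=0 -> 00000
Cycle of length 4 starting at step 2 -> no fixed point

Answer: cycle 4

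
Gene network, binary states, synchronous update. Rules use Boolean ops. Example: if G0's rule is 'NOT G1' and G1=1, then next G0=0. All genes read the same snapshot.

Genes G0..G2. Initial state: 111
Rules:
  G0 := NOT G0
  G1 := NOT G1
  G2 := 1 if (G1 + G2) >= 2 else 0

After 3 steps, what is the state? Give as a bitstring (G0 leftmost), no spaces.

Step 1: G0=NOT G0=NOT 1=0 G1=NOT G1=NOT 1=0 G2=(1+1>=2)=1 -> 001
Step 2: G0=NOT G0=NOT 0=1 G1=NOT G1=NOT 0=1 G2=(0+1>=2)=0 -> 110
Step 3: G0=NOT G0=NOT 1=0 G1=NOT G1=NOT 1=0 G2=(1+0>=2)=0 -> 000

000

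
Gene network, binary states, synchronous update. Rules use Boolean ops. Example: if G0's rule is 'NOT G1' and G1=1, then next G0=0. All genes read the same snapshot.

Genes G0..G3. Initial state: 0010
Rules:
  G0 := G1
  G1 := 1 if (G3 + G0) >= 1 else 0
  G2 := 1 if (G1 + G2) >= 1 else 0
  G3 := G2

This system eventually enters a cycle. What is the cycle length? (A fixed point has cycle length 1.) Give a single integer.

Step 0: 0010
Step 1: G0=G1=0 G1=(0+0>=1)=0 G2=(0+1>=1)=1 G3=G2=1 -> 0011
Step 2: G0=G1=0 G1=(1+0>=1)=1 G2=(0+1>=1)=1 G3=G2=1 -> 0111
Step 3: G0=G1=1 G1=(1+0>=1)=1 G2=(1+1>=1)=1 G3=G2=1 -> 1111
Step 4: G0=G1=1 G1=(1+1>=1)=1 G2=(1+1>=1)=1 G3=G2=1 -> 1111
State from step 4 equals state from step 3 -> cycle length 1

Answer: 1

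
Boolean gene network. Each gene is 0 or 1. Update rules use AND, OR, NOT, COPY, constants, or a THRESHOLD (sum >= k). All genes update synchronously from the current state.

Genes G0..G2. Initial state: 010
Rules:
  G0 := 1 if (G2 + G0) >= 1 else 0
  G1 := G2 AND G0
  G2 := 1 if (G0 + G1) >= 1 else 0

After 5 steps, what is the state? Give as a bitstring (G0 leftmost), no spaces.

Step 1: G0=(0+0>=1)=0 G1=G2&G0=0&0=0 G2=(0+1>=1)=1 -> 001
Step 2: G0=(1+0>=1)=1 G1=G2&G0=1&0=0 G2=(0+0>=1)=0 -> 100
Step 3: G0=(0+1>=1)=1 G1=G2&G0=0&1=0 G2=(1+0>=1)=1 -> 101
Step 4: G0=(1+1>=1)=1 G1=G2&G0=1&1=1 G2=(1+0>=1)=1 -> 111
Step 5: G0=(1+1>=1)=1 G1=G2&G0=1&1=1 G2=(1+1>=1)=1 -> 111

111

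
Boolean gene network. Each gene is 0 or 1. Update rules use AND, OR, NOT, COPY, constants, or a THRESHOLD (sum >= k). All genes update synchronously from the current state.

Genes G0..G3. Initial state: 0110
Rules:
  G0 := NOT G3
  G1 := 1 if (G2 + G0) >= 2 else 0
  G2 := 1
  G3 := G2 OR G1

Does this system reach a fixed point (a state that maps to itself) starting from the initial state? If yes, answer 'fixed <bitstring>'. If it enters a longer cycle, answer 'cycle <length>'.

Step 0: 0110
Step 1: G0=NOT G3=NOT 0=1 G1=(1+0>=2)=0 G2=1(const) G3=G2|G1=1|1=1 -> 1011
Step 2: G0=NOT G3=NOT 1=0 G1=(1+1>=2)=1 G2=1(const) G3=G2|G1=1|0=1 -> 0111
Step 3: G0=NOT G3=NOT 1=0 G1=(1+0>=2)=0 G2=1(const) G3=G2|G1=1|1=1 -> 0011
Step 4: G0=NOT G3=NOT 1=0 G1=(1+0>=2)=0 G2=1(const) G3=G2|G1=1|0=1 -> 0011
Fixed point reached at step 3: 0011

Answer: fixed 0011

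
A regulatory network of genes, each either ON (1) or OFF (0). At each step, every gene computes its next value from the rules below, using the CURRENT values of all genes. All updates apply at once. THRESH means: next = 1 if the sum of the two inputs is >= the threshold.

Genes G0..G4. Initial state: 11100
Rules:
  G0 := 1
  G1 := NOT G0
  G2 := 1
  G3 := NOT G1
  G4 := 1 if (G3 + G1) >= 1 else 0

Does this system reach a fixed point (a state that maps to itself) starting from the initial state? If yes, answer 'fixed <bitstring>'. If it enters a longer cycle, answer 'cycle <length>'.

Answer: fixed 10111

Derivation:
Step 0: 11100
Step 1: G0=1(const) G1=NOT G0=NOT 1=0 G2=1(const) G3=NOT G1=NOT 1=0 G4=(0+1>=1)=1 -> 10101
Step 2: G0=1(const) G1=NOT G0=NOT 1=0 G2=1(const) G3=NOT G1=NOT 0=1 G4=(0+0>=1)=0 -> 10110
Step 3: G0=1(const) G1=NOT G0=NOT 1=0 G2=1(const) G3=NOT G1=NOT 0=1 G4=(1+0>=1)=1 -> 10111
Step 4: G0=1(const) G1=NOT G0=NOT 1=0 G2=1(const) G3=NOT G1=NOT 0=1 G4=(1+0>=1)=1 -> 10111
Fixed point reached at step 3: 10111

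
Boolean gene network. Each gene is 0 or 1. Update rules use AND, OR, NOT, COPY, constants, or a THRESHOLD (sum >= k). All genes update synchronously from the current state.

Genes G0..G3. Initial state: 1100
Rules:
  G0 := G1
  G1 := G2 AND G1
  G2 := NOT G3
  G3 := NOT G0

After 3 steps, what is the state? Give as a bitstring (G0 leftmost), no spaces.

Step 1: G0=G1=1 G1=G2&G1=0&1=0 G2=NOT G3=NOT 0=1 G3=NOT G0=NOT 1=0 -> 1010
Step 2: G0=G1=0 G1=G2&G1=1&0=0 G2=NOT G3=NOT 0=1 G3=NOT G0=NOT 1=0 -> 0010
Step 3: G0=G1=0 G1=G2&G1=1&0=0 G2=NOT G3=NOT 0=1 G3=NOT G0=NOT 0=1 -> 0011

0011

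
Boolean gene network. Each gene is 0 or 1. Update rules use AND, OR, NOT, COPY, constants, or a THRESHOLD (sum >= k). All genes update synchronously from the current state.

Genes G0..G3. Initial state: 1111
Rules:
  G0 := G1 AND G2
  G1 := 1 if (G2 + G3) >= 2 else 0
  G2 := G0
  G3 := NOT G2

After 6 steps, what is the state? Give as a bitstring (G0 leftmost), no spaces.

Step 1: G0=G1&G2=1&1=1 G1=(1+1>=2)=1 G2=G0=1 G3=NOT G2=NOT 1=0 -> 1110
Step 2: G0=G1&G2=1&1=1 G1=(1+0>=2)=0 G2=G0=1 G3=NOT G2=NOT 1=0 -> 1010
Step 3: G0=G1&G2=0&1=0 G1=(1+0>=2)=0 G2=G0=1 G3=NOT G2=NOT 1=0 -> 0010
Step 4: G0=G1&G2=0&1=0 G1=(1+0>=2)=0 G2=G0=0 G3=NOT G2=NOT 1=0 -> 0000
Step 5: G0=G1&G2=0&0=0 G1=(0+0>=2)=0 G2=G0=0 G3=NOT G2=NOT 0=1 -> 0001
Step 6: G0=G1&G2=0&0=0 G1=(0+1>=2)=0 G2=G0=0 G3=NOT G2=NOT 0=1 -> 0001

0001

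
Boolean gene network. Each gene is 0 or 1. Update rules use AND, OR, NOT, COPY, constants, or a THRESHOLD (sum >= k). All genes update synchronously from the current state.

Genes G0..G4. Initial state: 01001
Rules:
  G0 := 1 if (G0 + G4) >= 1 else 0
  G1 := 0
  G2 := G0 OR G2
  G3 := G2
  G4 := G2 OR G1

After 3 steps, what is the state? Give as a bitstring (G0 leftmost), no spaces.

Step 1: G0=(0+1>=1)=1 G1=0(const) G2=G0|G2=0|0=0 G3=G2=0 G4=G2|G1=0|1=1 -> 10001
Step 2: G0=(1+1>=1)=1 G1=0(const) G2=G0|G2=1|0=1 G3=G2=0 G4=G2|G1=0|0=0 -> 10100
Step 3: G0=(1+0>=1)=1 G1=0(const) G2=G0|G2=1|1=1 G3=G2=1 G4=G2|G1=1|0=1 -> 10111

10111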